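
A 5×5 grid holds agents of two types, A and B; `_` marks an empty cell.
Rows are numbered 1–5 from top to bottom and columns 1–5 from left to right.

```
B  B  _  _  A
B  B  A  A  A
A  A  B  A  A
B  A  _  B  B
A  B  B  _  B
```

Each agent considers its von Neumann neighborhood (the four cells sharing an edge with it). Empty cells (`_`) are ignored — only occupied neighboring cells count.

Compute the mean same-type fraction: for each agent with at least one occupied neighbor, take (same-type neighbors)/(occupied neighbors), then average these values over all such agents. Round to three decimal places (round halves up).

(1,1)B 2/2
(1,2)B 2/2
(1,5)A 1/1
(2,1)B 2/3
(2,2)B 2/4
(2,3)A 1/3
(2,4)A 3/3
(2,5)A 3/3
(3,1)A 1/3
(3,2)A 2/4
(3,3)B 0/3
(3,4)A 2/4
(3,5)A 2/3
(4,1)B 0/3
(4,2)A 1/3
(4,4)B 1/2
(4,5)B 2/3
(5,1)A 0/2
(5,2)B 1/3
(5,3)B 1/1
(5,5)B 1/1
Sum over 21 agents: 2/2 + 2/2 + 1/1 + 2/3 + 2/4 + 1/3 + 3/3 + 3/3 + 1/3 + 2/4 + 0/3 + 2/4 + 2/3 + 0/3 + 1/3 + 1/2 + 2/3 + 0/2 + 1/3 + 1/1 + 1/1 = 37/3; mean = 37/3 ÷ 21 = 37/63 = 0.587301… → 0.587.

0.587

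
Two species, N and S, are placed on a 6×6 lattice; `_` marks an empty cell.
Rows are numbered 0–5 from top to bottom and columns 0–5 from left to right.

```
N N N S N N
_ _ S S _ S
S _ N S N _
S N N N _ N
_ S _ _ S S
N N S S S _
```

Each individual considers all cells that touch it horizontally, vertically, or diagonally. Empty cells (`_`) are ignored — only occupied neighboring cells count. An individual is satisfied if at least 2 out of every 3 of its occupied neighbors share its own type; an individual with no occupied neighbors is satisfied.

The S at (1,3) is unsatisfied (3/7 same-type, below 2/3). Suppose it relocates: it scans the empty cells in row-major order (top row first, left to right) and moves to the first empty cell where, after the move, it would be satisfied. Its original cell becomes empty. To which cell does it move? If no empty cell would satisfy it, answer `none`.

Vacating (1,3). Empty cells in order:
  (1,0): 1/3 same-type → still unsatisfied.
  (1,1): 2/6 same-type → still unsatisfied.
  (1,4): 3/6 same-type → still unsatisfied.
  (2,1): 3/6 same-type → still unsatisfied.
  (2,5): 1/3 same-type → still unsatisfied.
  (3,4): 3/6 same-type → still unsatisfied.
  (4,0): 2/5 same-type → still unsatisfied.
  (4,2): 3/7 same-type → still unsatisfied.
  (4,3): 4/6 same-type → satisfied — stop here.

(4,3)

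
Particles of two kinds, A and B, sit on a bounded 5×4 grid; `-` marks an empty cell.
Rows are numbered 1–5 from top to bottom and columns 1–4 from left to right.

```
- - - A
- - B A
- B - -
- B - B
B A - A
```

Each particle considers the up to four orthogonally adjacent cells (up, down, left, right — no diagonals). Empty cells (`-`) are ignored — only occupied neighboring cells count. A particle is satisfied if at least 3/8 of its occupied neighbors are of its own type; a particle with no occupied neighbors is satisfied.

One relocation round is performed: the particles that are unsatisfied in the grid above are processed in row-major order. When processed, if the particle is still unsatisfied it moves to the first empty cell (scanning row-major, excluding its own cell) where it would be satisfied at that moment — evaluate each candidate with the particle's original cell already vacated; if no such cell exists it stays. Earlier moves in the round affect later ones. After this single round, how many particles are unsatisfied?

Initially unsatisfied (in order): (2,3), (4,4), (5,1), (5,2), (5,4).
  (2,3) → (1,1).
  (4,4) → (1,2).
  (5,1) → (1,3).
  (5,2) → (2,3).
  (5,4): now satisfied by earlier moves; stays.
Resulting grid:
B B B A
- - A A
- B - -
- B - -
- - - A
Unsatisfied now: (1,3).

1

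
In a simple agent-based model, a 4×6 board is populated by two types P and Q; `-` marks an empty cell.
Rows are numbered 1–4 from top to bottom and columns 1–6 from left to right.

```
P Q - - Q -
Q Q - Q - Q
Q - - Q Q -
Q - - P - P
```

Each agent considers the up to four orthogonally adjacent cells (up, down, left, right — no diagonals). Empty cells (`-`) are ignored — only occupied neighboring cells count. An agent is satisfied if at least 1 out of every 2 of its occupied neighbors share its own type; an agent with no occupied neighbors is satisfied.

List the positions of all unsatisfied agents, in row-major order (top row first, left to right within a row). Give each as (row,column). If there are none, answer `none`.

Row 1: (1,1)P 0/2 not · (1,2)Q 1/2 satisfied · (1,5)Q 0/0 satisfied
Row 2: (2,1)Q 2/3 satisfied · (2,2)Q 2/2 satisfied · (2,4)Q 1/1 satisfied · (2,6)Q 0/0 satisfied
Row 3: (3,1)Q 2/2 satisfied · (3,4)Q 2/3 satisfied · (3,5)Q 1/1 satisfied
Row 4: (4,1)Q 1/1 satisfied · (4,4)P 0/1 not · (4,6)P 0/0 satisfied

(1,1), (4,4)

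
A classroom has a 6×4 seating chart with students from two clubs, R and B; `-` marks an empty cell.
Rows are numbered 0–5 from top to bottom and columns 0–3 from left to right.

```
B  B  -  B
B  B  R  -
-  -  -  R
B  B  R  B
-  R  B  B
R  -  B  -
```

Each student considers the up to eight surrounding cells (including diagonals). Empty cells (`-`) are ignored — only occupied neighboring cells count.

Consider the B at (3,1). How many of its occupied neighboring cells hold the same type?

2

Occupied neighbors of (3,1): (3,0)=B, (3,2)=R, (4,1)=R, (4,2)=B.
Same type (B): 2 of 4.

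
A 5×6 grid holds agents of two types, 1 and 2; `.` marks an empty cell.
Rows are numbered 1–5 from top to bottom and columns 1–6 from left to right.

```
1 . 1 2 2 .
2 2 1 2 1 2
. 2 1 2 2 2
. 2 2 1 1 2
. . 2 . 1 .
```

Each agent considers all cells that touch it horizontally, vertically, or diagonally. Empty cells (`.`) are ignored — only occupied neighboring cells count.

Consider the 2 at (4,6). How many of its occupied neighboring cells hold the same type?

Occupied neighbors of (4,6): (3,5)=2, (3,6)=2, (4,5)=1, (5,5)=1.
Same type (2): 2 of 4.

2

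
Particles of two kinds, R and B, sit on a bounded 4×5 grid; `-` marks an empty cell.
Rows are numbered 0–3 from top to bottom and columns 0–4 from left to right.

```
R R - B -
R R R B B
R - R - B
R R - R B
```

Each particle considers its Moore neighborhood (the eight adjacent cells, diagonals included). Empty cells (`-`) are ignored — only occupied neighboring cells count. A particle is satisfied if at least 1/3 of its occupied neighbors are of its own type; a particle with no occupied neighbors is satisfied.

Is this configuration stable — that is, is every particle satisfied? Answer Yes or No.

(0,0)R 3/3 ✓
(0,1)R 4/4 ✓
(0,3)B 2/3 ✓
(1,0)R 4/4 ✓
(1,1)R 6/6 ✓
(1,2)R 3/5 ✓
(1,3)B 3/5 ✓
(1,4)B 3/3 ✓
(2,0)R 4/4 ✓
(2,2)R 4/5 ✓
(2,4)B 3/4 ✓
(3,0)R 2/2 ✓
(3,1)R 3/3 ✓
(3,3)R 1/3 ✓
(3,4)B 1/2 ✓
All meet the threshold, so the configuration is stable.

Yes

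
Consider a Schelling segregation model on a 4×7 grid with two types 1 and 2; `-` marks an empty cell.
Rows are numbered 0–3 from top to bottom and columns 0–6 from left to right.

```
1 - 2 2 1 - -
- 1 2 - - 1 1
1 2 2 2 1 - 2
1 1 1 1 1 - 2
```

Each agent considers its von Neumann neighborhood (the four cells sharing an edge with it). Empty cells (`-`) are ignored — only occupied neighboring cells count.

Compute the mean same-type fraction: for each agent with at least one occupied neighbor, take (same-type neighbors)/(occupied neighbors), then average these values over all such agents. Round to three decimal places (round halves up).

Row 0: (0,0)1 — no occupied neighbors · (0,2)2 2/2 · (0,3)2 1/2 · (0,4)1 0/1
Row 1: (1,1)1 0/2 · (1,2)2 2/3 · (1,5)1 1/1 · (1,6)1 1/2
Row 2: (2,0)1 1/2 · (2,1)2 1/4 · (2,2)2 3/4 · (2,3)2 1/3 · (2,4)1 1/2 · (2,6)2 1/2
Row 3: (3,0)1 2/2 · (3,1)1 2/3 · (3,2)1 2/3 · (3,3)1 2/3 · (3,4)1 2/2 · (3,6)2 1/1
Sum over 19 agents: 2/2 + 1/2 + 0/1 + 0/2 + 2/3 + 1/1 + 1/2 + 1/2 + 1/4 + 3/4 + 1/3 + 1/2 + 1/2 + 2/2 + 2/3 + 2/3 + 2/3 + 2/2 + 1/1 = 23/2; mean = 23/2 ÷ 19 = 23/38 = 0.605263… → 0.605.

0.605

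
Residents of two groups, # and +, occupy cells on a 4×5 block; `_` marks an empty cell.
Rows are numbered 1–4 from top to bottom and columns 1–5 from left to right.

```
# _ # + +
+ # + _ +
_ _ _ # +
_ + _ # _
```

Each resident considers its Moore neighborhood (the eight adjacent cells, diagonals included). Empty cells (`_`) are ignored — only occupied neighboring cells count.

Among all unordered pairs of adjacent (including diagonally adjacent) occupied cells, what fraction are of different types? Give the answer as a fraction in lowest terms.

9/17

Scan each occupied cell's neighbors to the right and below (and the two forward diagonals) so each pair is counted once.
Row 1: #(1,1)–+(2,1)≠ #(1,1)–#(2,2)= #(1,3)–+(1,4)≠ #(1,3)–+(2,3)≠ #(1,3)–#(2,2)= +(1,4)–+(1,5)= +(1,4)–+(2,5)= +(1,4)–+(2,3)= +(1,5)–+(2,5)=  → 3/9 unlike.
Row 2: +(2,1)–#(2,2)≠ #(2,2)–+(2,3)≠ +(2,3)–#(3,4)≠ +(2,5)–+(3,5)= +(2,5)–#(3,4)≠  → 4/5 unlike.
Row 3: #(3,4)–+(3,5)≠ #(3,4)–#(4,4)= +(3,5)–#(4,4)≠  → 2/3 unlike.
Total adjacent occupied pairs: 17; unlike-type pairs: 9.
9/17 is already in lowest terms.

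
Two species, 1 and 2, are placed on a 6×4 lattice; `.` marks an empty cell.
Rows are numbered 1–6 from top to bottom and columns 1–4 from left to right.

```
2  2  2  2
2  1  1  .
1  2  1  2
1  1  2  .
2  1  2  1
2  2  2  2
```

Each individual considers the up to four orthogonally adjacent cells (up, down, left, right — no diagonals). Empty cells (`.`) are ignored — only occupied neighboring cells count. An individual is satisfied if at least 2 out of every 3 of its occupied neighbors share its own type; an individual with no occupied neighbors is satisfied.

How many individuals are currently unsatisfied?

Row 1: (1,1)2 2/2 satisfied · (1,2)2 2/3 satisfied · (1,3)2 2/3 satisfied · (1,4)2 1/1 satisfied
Row 2: (2,1)2 1/3 not · (2,2)1 1/4 not · (2,3)1 2/3 satisfied
Row 3: (3,1)1 1/3 not · (3,2)2 0/4 not · (3,3)1 1/4 not · (3,4)2 0/1 not
Row 4: (4,1)1 2/3 satisfied · (4,2)1 2/4 not · (4,3)2 1/3 not
Row 5: (5,1)2 1/3 not · (5,2)1 1/4 not · (5,3)2 2/4 not · (5,4)1 0/2 not
Row 6: (6,1)2 2/2 satisfied · (6,2)2 2/3 satisfied · (6,3)2 3/3 satisfied · (6,4)2 1/2 not
Unsatisfied: (2,1), (2,2), (3,1), (3,2), (3,3), (3,4), (4,2), (4,3), (5,1), (5,2), (5,3), (5,4), (6,4) — 13 in total.

13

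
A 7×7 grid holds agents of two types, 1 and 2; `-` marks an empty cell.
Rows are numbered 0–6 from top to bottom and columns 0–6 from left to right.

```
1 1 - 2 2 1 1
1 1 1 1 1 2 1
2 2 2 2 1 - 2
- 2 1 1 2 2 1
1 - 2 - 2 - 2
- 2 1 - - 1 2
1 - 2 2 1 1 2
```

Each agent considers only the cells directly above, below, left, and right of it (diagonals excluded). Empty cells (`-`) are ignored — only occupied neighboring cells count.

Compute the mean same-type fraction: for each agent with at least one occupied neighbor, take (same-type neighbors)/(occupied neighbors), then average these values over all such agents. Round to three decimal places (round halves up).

0.468

(0,0)1 2/2
(0,1)1 2/2
(0,3)2 1/2
(0,4)2 1/3
(0,5)1 1/3
(0,6)1 2/2
(1,0)1 2/3
(1,1)1 3/4
(1,2)1 2/3
(1,3)1 2/4
(1,4)1 2/4
(1,5)2 0/3
(1,6)1 1/3
(2,0)2 1/2
(2,1)2 3/4
(2,2)2 2/4
(2,3)2 1/4
(2,4)1 1/3
(2,6)2 0/2
(3,1)2 1/2
(3,2)1 1/4
(3,3)1 1/3
(3,4)2 2/4
(3,5)2 1/2
(3,6)1 0/3
(4,0)1 — no occupied neighbors
(4,2)2 0/2
(4,4)2 1/1
(4,6)2 1/2
(5,1)2 0/1
(5,2)1 0/3
(5,5)1 1/2
(5,6)2 2/3
(6,0)1 — no occupied neighbors
(6,2)2 1/2
(6,3)2 1/2
(6,4)1 1/2
(6,5)1 2/3
(6,6)2 1/2
Sum over 37 agents: 2/2 + 2/2 + 1/2 + 1/3 + 1/3 + 2/2 + 2/3 + 3/4 + 2/3 + 2/4 + 2/4 + 0/3 + 1/3 + 1/2 + 3/4 + 2/4 + 1/4 + 1/3 + 0/2 + 1/2 + 1/4 + 1/3 + 2/4 + 1/2 + 0/3 + 0/2 + 1/1 + 1/2 + 0/1 + 0/3 + 1/2 + 2/3 + 1/2 + 1/2 + 1/2 + 2/3 + 1/2 = 52/3; mean = 52/3 ÷ 37 = 52/111 = 0.468468… → 0.468.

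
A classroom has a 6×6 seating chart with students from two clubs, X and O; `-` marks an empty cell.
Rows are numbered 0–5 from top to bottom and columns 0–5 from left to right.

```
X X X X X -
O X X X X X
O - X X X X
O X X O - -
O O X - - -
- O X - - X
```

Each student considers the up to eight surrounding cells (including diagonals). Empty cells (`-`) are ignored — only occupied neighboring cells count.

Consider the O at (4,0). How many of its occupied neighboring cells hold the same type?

3

Occupied neighbors of (4,0): (3,0)=O, (3,1)=X, (4,1)=O, (5,1)=O.
Same type (O): 3 of 4.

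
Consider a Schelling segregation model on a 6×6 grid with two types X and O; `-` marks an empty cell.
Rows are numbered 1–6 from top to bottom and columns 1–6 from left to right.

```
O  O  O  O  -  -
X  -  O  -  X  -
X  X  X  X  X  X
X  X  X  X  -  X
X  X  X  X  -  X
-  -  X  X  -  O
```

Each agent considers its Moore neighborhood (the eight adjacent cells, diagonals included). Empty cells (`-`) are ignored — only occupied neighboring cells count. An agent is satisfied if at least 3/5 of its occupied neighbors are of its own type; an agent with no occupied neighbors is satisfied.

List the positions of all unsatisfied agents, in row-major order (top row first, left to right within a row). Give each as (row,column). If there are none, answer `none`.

(1,1), (2,1), (2,3), (5,6), (6,6)

(1,1)O 1/2 ✗
(1,2)O 3/4 ✓
(1,3)O 3/3 ✓
(1,4)O 2/3 ✓
(2,1)X 2/4 ✗
(2,3)O 3/6 ✗
(2,5)X 3/4 ✓
(3,1)X 4/4 ✓
(3,2)X 6/7 ✓
(3,3)X 5/6 ✓
(3,4)X 5/6 ✓
(3,5)X 5/5 ✓
(3,6)X 3/3 ✓
(4,1)X 5/5 ✓
(4,2)X 8/8 ✓
(4,3)X 8/8 ✓
(4,4)X 6/6 ✓
(4,6)X 3/3 ✓
(5,1)X 3/3 ✓
(5,2)X 6/6 ✓
(5,3)X 7/7 ✓
(5,4)X 5/5 ✓
(5,6)X 1/2 ✗
(6,3)X 4/4 ✓
(6,4)X 3/3 ✓
(6,6)O 0/1 ✗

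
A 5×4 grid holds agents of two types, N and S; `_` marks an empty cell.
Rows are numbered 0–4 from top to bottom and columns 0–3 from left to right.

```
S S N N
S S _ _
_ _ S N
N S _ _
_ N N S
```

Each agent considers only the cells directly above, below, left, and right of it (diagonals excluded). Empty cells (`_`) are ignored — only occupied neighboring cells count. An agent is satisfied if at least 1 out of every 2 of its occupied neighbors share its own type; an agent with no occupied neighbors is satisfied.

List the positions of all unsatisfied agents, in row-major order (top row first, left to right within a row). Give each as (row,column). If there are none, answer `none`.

(2,2), (2,3), (3,0), (3,1), (4,3)

(0,0)S 2/2 ✓
(0,1)S 2/3 ✓
(0,2)N 1/2 ✓
(0,3)N 1/1 ✓
(1,0)S 2/2 ✓
(1,1)S 2/2 ✓
(2,2)S 0/1 ✗
(2,3)N 0/1 ✗
(3,0)N 0/1 ✗
(3,1)S 0/2 ✗
(4,1)N 1/2 ✓
(4,2)N 1/2 ✓
(4,3)S 0/1 ✗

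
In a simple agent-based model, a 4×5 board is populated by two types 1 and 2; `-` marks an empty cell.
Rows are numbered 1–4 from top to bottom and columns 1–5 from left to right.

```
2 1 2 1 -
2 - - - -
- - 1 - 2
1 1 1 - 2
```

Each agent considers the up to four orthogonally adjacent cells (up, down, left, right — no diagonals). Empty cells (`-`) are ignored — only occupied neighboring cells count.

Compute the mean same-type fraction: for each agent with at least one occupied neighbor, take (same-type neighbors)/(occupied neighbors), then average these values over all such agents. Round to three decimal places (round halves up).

(1,1)2 1/2
(1,2)1 0/2
(1,3)2 0/2
(1,4)1 0/1
(2,1)2 1/1
(3,3)1 1/1
(3,5)2 1/1
(4,1)1 1/1
(4,2)1 2/2
(4,3)1 2/2
(4,5)2 1/1
Sum over 11 agents: 1/2 + 0/2 + 0/2 + 0/1 + 1/1 + 1/1 + 1/1 + 1/1 + 2/2 + 2/2 + 1/1 = 15/2; mean = 15/2 ÷ 11 = 15/22 = 0.681818… → 0.682.

0.682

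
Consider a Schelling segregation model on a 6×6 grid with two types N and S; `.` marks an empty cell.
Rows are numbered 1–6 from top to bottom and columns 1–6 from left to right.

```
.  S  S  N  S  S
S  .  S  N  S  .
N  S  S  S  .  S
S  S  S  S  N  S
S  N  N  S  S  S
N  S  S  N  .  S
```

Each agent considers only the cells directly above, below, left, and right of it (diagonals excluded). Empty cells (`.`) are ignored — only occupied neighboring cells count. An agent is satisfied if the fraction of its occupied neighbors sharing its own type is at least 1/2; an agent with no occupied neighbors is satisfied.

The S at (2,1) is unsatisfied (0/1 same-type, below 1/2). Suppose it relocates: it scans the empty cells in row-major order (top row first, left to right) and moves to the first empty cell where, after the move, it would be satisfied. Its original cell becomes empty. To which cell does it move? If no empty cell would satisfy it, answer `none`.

(1,1)

Vacating (2,1). Empty cells in order:
  (1,1): 1/1 same-type → satisfied — stop here.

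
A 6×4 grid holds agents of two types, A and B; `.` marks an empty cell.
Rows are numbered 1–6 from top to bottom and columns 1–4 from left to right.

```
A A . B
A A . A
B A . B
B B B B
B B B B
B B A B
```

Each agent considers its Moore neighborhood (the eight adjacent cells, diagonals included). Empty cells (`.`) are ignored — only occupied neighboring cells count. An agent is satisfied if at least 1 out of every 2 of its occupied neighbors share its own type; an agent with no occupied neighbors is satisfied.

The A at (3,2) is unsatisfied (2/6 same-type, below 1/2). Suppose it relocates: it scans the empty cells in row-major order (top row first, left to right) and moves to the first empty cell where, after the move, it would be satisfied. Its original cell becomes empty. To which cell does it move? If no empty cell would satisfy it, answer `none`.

Vacating (3,2). Empty cells in order:
  (1,3): 3/4 same-type → satisfied — stop here.

(1,3)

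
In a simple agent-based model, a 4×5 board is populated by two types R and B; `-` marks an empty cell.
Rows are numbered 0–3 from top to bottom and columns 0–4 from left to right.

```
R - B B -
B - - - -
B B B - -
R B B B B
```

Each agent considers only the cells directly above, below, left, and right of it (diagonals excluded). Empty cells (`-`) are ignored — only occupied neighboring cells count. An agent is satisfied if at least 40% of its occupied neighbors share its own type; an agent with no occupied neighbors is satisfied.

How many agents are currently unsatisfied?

2

(0,0)R 0/1 ✗
(0,2)B 1/1 ✓
(0,3)B 1/1 ✓
(1,0)B 1/2 ✓
(2,0)B 2/3 ✓
(2,1)B 3/3 ✓
(2,2)B 2/2 ✓
(3,0)R 0/2 ✗
(3,1)B 2/3 ✓
(3,2)B 3/3 ✓
(3,3)B 2/2 ✓
(3,4)B 1/1 ✓
Unsatisfied: (0,0), (3,0) — 2 in total.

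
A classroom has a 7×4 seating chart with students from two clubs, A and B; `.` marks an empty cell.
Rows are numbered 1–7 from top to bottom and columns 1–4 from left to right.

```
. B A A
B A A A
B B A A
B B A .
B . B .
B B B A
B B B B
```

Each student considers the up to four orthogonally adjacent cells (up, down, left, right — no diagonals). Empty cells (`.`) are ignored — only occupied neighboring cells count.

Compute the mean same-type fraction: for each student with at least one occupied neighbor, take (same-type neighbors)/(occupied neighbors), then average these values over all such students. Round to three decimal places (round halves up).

0.726

Row 1: (1,2)B 0/2 · (1,3)A 2/3 · (1,4)A 2/2
Row 2: (2,1)B 1/2 · (2,2)A 1/4 · (2,3)A 4/4 · (2,4)A 3/3
Row 3: (3,1)B 3/3 · (3,2)B 2/4 · (3,3)A 3/4 · (3,4)A 2/2
Row 4: (4,1)B 3/3 · (4,2)B 2/3 · (4,3)A 1/3
Row 5: (5,1)B 2/2 · (5,3)B 1/2
Row 6: (6,1)B 3/3 · (6,2)B 3/3 · (6,3)B 3/4 · (6,4)A 0/2
Row 7: (7,1)B 2/2 · (7,2)B 3/3 · (7,3)B 3/3 · (7,4)B 1/2
Sum over 24 students: 0/2 + 2/3 + 2/2 + 1/2 + 1/4 + 4/4 + 3/3 + 3/3 + 2/4 + 3/4 + 2/2 + 3/3 + 2/3 + 1/3 + 2/2 + 1/2 + 3/3 + 3/3 + 3/4 + 0/2 + 2/2 + 3/3 + 3/3 + 1/2 = 209/12; mean = 209/12 ÷ 24 = 209/288 = 0.725694… → 0.726.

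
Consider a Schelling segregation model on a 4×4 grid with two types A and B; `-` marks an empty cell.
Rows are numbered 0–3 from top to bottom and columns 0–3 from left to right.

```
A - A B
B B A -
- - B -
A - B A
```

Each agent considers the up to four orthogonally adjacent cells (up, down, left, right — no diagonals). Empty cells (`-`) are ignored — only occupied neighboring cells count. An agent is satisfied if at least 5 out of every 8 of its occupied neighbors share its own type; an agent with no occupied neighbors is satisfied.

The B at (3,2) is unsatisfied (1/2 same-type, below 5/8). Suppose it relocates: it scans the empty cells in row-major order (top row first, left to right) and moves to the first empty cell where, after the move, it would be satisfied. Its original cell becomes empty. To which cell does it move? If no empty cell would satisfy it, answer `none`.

Vacating (3,2). Empty cells in order:
  (0,1): 1/3 same-type → still unsatisfied.
  (1,3): 1/2 same-type → still unsatisfied.
  (2,0): 1/2 same-type → still unsatisfied.
  (2,1): 2/2 same-type → satisfied — stop here.

(2,1)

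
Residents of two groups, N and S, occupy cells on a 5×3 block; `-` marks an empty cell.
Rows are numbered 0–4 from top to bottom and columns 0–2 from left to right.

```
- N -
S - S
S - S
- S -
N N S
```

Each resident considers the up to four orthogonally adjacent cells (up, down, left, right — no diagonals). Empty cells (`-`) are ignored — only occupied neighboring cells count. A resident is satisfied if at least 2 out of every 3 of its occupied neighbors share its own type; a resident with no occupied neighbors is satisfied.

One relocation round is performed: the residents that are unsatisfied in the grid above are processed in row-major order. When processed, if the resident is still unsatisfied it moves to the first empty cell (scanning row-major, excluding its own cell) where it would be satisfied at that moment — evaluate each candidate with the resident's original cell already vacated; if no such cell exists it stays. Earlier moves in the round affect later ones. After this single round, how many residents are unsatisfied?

1

Initially unsatisfied (in order): (3,1), (4,1), (4,2).
  (3,1) → (1,1).
  (4,1) → (3,1).
  (4,2): now satisfied by earlier moves; stays.
Resulting grid:
- N -
S S S
S - S
- N -
N - S
Unsatisfied now: (0,1).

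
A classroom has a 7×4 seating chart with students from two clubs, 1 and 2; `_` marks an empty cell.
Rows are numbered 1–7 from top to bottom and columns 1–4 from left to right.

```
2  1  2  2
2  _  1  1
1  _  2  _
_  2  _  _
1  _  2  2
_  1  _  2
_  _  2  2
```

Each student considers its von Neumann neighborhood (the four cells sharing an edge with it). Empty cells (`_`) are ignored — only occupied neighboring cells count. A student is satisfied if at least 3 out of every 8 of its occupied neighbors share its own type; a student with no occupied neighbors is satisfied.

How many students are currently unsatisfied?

Row 1: (1,1)2 1/2 satisfied · (1,2)1 0/2 not · (1,3)2 1/3 not · (1,4)2 1/2 satisfied
Row 2: (2,1)2 1/2 satisfied · (2,3)1 1/3 not · (2,4)1 1/2 satisfied
Row 3: (3,1)1 0/1 not · (3,3)2 0/1 not
Row 4: (4,2)2 0/0 satisfied
Row 5: (5,1)1 0/0 satisfied · (5,3)2 1/1 satisfied · (5,4)2 2/2 satisfied
Row 6: (6,2)1 0/0 satisfied · (6,4)2 2/2 satisfied
Row 7: (7,3)2 1/1 satisfied · (7,4)2 2/2 satisfied
Unsatisfied: (1,2), (1,3), (2,3), (3,1), (3,3) — 5 in total.

5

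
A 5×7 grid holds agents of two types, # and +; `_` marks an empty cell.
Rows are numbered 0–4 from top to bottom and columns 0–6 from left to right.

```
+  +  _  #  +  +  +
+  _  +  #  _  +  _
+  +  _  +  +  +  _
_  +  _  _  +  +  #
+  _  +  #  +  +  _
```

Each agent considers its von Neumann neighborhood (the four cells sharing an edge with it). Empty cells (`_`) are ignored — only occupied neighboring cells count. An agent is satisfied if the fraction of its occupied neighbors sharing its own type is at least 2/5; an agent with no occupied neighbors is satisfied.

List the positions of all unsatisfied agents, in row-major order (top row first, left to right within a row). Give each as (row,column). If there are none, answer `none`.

(1,2), (1,3), (3,6), (4,2), (4,3)

Row 0: (0,0)+ 2/2 satisfied · (0,1)+ 1/1 satisfied · (0,3)# 1/2 satisfied · (0,4)+ 1/2 satisfied · (0,5)+ 3/3 satisfied · (0,6)+ 1/1 satisfied
Row 1: (1,0)+ 2/2 satisfied · (1,2)+ 0/1 not · (1,3)# 1/3 not · (1,5)+ 2/2 satisfied
Row 2: (2,0)+ 2/2 satisfied · (2,1)+ 2/2 satisfied · (2,3)+ 1/2 satisfied · (2,4)+ 3/3 satisfied · (2,5)+ 3/3 satisfied
Row 3: (3,1)+ 1/1 satisfied · (3,4)+ 3/3 satisfied · (3,5)+ 3/4 satisfied · (3,6)# 0/1 not
Row 4: (4,0)+ 0/0 satisfied · (4,2)+ 0/1 not · (4,3)# 0/2 not · (4,4)+ 2/3 satisfied · (4,5)+ 2/2 satisfied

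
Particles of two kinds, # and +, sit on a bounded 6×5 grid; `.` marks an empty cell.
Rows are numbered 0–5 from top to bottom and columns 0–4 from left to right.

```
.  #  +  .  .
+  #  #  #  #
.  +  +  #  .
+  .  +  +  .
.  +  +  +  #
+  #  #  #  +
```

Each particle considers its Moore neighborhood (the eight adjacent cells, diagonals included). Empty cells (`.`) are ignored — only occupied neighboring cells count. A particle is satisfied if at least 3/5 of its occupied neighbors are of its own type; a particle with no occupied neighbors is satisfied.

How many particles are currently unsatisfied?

Row 0: (0,1)# 2/4 unhappy · (0,2)+ 0/4 unhappy
Row 1: (1,0)+ 1/3 unhappy · (1,1)# 2/6 unhappy · (1,2)# 4/7 unhappy · (1,3)# 3/5 ok · (1,4)# 2/2 ok
Row 2: (2,1)+ 4/6 ok · (2,2)+ 3/7 unhappy · (2,3)# 3/6 unhappy
Row 3: (3,0)+ 2/2 ok · (3,2)+ 6/7 ok · (3,3)+ 4/6 ok
Row 4: (4,1)+ 4/6 ok · (4,2)+ 4/7 unhappy · (4,3)+ 4/7 unhappy · (4,4)# 1/4 unhappy
Row 5: (5,0)+ 1/2 unhappy · (5,1)# 1/4 unhappy · (5,2)# 2/5 unhappy · (5,3)# 2/5 unhappy · (5,4)+ 1/3 unhappy
Unsatisfied: (0,1), (0,2), (1,0), (1,1), (1,2), (2,2), (2,3), (4,2), (4,3), (4,4), (5,0), (5,1), (5,2), (5,3), (5,4) — 15 in total.

15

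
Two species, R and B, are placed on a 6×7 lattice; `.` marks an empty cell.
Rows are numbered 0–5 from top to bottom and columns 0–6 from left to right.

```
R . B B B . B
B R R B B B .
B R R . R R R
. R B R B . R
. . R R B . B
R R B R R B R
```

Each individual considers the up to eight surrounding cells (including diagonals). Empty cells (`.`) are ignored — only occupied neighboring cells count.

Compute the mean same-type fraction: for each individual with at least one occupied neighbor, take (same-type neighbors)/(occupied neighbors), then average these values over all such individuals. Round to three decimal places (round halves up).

(0,0)R 1/2
(0,2)B 2/4
(0,3)B 4/5
(0,4)B 4/4
(0,6)B 1/1
(1,0)B 1/4
(1,1)R 4/7
(1,2)R 3/6
(1,3)B 4/7
(1,4)B 4/6
(1,5)B 3/6
(2,0)B 1/4
(2,1)R 4/7
(2,2)R 5/7
(2,4)R 2/6
(2,5)R 3/6
(2,6)R 2/3
(3,1)R 3/5
(3,2)B 0/6
(3,3)R 4/7
(3,4)B 1/5
(3,6)R 2/3
(4,2)R 5/7
(4,3)R 4/8
(4,4)B 2/6
(4,6)B 1/3
(5,0)R 1/1
(5,1)R 2/3
(5,2)B 0/4
(5,3)R 3/5
(5,4)R 2/4
(5,5)B 2/4
(5,6)R 0/2
Sum over 33 individuals: 1/2 + 2/4 + 4/5 + 4/4 + 1/1 + 1/4 + 4/7 + 3/6 + 4/7 + 4/6 + 3/6 + 1/4 + 4/7 + 5/7 + 2/6 + 3/6 + 2/3 + 3/5 + 0/6 + 4/7 + 1/5 + 2/3 + 5/7 + 4/8 + 2/6 + 1/3 + 1/1 + 2/3 + 0/4 + 3/5 + 2/4 + 2/4 + 0/2 = 3587/210; mean = 3587/210 ÷ 33 = 3587/6930 = 0.517604… → 0.518.

0.518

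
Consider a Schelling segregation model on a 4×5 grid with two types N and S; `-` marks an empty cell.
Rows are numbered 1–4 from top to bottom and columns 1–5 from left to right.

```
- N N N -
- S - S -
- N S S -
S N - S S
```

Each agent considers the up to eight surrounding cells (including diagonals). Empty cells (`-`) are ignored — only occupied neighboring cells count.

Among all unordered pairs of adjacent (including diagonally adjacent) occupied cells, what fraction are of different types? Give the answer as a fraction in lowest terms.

Scan each occupied cell's neighbors to the right and below (and the two forward diagonals) so each pair is counted once.
From row 1: 4 unlike of 6 pairs (running 4/6).
From row 2: 1 unlike of 4 pairs (running 5/10).
From row 3: 3 unlike of 8 pairs (running 8/18).
From row 4: 1 unlike of 2 pairs (running 9/20).
Total adjacent occupied pairs: 20; unlike-type pairs: 9.
9/20 is already in lowest terms.

9/20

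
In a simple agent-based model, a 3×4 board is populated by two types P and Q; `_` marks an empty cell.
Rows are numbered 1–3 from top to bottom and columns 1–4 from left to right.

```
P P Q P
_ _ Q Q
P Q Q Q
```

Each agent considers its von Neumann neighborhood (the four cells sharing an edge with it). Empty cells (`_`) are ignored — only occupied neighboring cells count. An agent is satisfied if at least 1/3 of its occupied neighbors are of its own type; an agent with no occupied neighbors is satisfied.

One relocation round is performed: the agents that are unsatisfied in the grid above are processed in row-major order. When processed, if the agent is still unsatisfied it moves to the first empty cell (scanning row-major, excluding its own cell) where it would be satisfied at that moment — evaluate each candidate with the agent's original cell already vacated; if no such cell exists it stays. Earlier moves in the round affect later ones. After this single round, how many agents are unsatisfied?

Initially unsatisfied (in order): (1,4), (3,1).
  (1,4) → (2,1).
  (3,1): now satisfied by earlier moves; stays.
Resulting grid:
P P Q _
P _ Q Q
P Q Q Q
All satisfied now.

0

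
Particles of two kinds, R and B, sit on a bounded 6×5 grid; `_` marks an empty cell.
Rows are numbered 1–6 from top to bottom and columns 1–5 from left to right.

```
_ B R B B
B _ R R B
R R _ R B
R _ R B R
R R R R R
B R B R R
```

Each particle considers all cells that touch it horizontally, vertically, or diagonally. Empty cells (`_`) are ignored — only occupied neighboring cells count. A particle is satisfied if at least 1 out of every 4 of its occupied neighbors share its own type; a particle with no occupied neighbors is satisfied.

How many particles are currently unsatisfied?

3

(1,2)B 1/3 ✓
(1,3)R 2/4 ✓
(1,4)B 2/5 ✓
(1,5)B 2/3 ✓
(2,1)B 1/3 ✓
(2,3)R 4/6 ✓
(2,4)R 3/7 ✓
(2,5)B 3/5 ✓
(3,1)R 2/3 ✓
(3,2)R 4/5 ✓
(3,4)R 4/7 ✓
(3,5)B 2/5 ✓
(4,1)R 4/4 ✓
(4,3)R 5/6 ✓
(4,4)B 1/7 ✗
(4,5)R 3/5 ✓
(5,1)R 3/4 ✓
(5,2)R 5/7 ✓
(5,3)R 5/7 ✓
(5,4)R 6/8 ✓
(5,5)R 4/5 ✓
(6,1)B 0/3 ✗
(6,2)R 3/5 ✓
(6,3)B 0/5 ✗
(6,4)R 4/5 ✓
(6,5)R 3/3 ✓
Unsatisfied: (4,4), (6,1), (6,3) — 3 in total.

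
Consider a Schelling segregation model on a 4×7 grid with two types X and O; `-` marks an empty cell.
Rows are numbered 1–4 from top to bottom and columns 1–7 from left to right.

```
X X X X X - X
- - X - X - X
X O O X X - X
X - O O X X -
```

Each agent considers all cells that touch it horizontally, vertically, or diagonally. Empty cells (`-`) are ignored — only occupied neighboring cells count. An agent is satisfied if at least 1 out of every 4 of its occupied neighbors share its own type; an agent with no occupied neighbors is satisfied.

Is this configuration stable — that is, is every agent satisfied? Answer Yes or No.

Yes

Row 1: (1,1)X 1/1 satisfied · (1,2)X 3/3 satisfied · (1,3)X 3/3 satisfied · (1,4)X 4/4 satisfied · (1,5)X 2/2 satisfied · (1,7)X 1/1 satisfied
Row 2: (2,3)X 4/6 satisfied · (2,5)X 4/4 satisfied · (2,7)X 2/2 satisfied
Row 3: (3,1)X 1/2 satisfied · (3,2)O 2/5 satisfied · (3,3)O 3/5 satisfied · (3,4)X 4/7 satisfied · (3,5)X 4/5 satisfied · (3,7)X 2/2 satisfied
Row 4: (4,1)X 1/2 satisfied · (4,3)O 3/4 satisfied · (4,4)O 2/5 satisfied · (4,5)X 3/4 satisfied · (4,6)X 3/3 satisfied
All meet the threshold, so the configuration is stable.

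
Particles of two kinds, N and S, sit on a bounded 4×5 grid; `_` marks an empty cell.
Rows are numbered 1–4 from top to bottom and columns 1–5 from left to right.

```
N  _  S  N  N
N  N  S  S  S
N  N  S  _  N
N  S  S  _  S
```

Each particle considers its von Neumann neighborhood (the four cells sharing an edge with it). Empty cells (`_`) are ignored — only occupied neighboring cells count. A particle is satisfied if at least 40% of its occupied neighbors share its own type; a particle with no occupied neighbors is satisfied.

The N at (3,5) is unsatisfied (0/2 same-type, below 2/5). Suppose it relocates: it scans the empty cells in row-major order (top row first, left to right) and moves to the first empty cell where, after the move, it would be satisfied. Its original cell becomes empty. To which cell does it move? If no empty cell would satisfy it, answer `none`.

Vacating (3,5). Empty cells in order:
  (1,2): 2/3 same-type → satisfied — stop here.

(1,2)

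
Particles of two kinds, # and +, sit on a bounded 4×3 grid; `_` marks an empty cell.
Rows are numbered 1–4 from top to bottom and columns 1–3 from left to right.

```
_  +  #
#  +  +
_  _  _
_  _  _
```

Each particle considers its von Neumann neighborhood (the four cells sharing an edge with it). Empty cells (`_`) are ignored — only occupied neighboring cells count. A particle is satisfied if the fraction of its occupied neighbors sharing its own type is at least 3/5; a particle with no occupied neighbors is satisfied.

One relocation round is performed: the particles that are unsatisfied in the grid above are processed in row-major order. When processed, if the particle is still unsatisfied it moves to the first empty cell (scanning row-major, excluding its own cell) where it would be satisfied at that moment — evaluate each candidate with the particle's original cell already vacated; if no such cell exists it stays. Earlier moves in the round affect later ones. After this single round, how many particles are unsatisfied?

0

Initially unsatisfied (in order): (1,2), (1,3), (2,1), (2,3).
  (1,2) → (3,2).
  (1,3) → (1,1).
  (2,1) → (4,1).
  (2,3): now satisfied by earlier moves; stays.
Resulting grid:
# _ _
_ + +
_ + _
# _ _
All satisfied now.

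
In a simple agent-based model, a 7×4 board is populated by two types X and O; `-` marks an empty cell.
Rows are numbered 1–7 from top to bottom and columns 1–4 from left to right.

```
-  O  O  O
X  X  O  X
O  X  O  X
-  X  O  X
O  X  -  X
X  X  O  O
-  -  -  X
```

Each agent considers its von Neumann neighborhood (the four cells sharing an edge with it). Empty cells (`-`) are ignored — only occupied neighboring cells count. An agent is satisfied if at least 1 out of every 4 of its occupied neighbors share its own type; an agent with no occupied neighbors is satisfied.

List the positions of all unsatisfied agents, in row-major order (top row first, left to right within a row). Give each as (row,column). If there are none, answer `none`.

(3,1), (5,1), (7,4)

(1,2)O 1/2 ✓
(1,3)O 3/3 ✓
(1,4)O 1/2 ✓
(2,1)X 1/2 ✓
(2,2)X 2/4 ✓
(2,3)O 2/4 ✓
(2,4)X 1/3 ✓
(3,1)O 0/2 ✗
(3,2)X 2/4 ✓
(3,3)O 2/4 ✓
(3,4)X 2/3 ✓
(4,2)X 2/3 ✓
(4,3)O 1/3 ✓
(4,4)X 2/3 ✓
(5,1)O 0/2 ✗
(5,2)X 2/3 ✓
(5,4)X 1/2 ✓
(6,1)X 1/2 ✓
(6,2)X 2/3 ✓
(6,3)O 1/2 ✓
(6,4)O 1/3 ✓
(7,4)X 0/1 ✗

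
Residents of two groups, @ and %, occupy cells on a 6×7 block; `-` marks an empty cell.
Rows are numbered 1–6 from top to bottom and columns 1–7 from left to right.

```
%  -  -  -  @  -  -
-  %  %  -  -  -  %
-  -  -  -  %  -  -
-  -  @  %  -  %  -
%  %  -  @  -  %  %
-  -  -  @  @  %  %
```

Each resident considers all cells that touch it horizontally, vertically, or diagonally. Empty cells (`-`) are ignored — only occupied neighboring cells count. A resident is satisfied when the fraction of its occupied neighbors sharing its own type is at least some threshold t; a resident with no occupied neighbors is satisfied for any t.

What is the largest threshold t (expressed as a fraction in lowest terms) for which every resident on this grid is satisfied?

1/3

Row 1: (1,1)% 1/1 · (1,5)@ — no occupied neighbors
Row 2: (2,2)% 2/2 · (2,3)% 1/1 · (2,7)% — no occupied neighbors
Row 3: (3,5)% 2/2
Row 4: (4,3)@ 1/3 · (4,4)% 1/3 · (4,6)% 3/3
Row 5: (5,1)% 1/1 · (5,2)% 1/2 · (5,4)@ 3/4 · (5,6)% 4/5 · (5,7)% 4/4
Row 6: (6,4)@ 2/2 · (6,5)@ 2/4 · (6,6)% 3/4 · (6,7)% 3/3
The smallest same-type fraction is 1/3 at (4,3), which reduces to 1/3. Any threshold above that leaves this resident unsatisfied.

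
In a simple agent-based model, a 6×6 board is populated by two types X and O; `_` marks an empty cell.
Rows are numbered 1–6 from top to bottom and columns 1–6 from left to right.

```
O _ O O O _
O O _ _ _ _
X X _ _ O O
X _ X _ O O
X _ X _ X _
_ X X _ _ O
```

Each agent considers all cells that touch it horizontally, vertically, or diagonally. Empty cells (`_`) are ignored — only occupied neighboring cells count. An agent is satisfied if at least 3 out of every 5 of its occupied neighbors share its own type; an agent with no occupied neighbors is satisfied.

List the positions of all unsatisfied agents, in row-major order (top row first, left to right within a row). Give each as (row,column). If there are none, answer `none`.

(2,1), (3,1), (5,5), (6,6)

(1,1)O 2/2 ok
(1,3)O 2/2 ok
(1,4)O 2/2 ok
(1,5)O 1/1 ok
(2,1)O 2/4 unhappy
(2,2)O 3/5 ok
(3,1)X 2/4 unhappy
(3,2)X 3/5 ok
(3,5)O 3/3 ok
(3,6)O 3/3 ok
(4,1)X 3/3 ok
(4,3)X 2/2 ok
(4,5)O 3/4 ok
(4,6)O 3/4 ok
(5,1)X 2/2 ok
(5,3)X 3/3 ok
(5,5)X 0/3 unhappy
(6,2)X 3/3 ok
(6,3)X 2/2 ok
(6,6)O 0/1 unhappy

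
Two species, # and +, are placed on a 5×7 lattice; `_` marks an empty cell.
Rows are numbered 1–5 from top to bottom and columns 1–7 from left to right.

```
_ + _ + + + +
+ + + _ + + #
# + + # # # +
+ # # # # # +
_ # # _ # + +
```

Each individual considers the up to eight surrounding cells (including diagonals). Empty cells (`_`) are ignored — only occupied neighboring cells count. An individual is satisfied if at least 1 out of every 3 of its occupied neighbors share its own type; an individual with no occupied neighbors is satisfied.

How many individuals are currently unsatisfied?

(1,2)+ 3/3 ✓
(1,4)+ 3/3 ✓
(1,5)+ 4/4 ✓
(1,6)+ 4/5 ✓
(1,7)+ 2/3 ✓
(2,1)+ 3/4 ✓
(2,2)+ 5/6 ✓
(2,3)+ 5/6 ✓
(2,5)+ 4/7 ✓
(2,6)+ 5/8 ✓
(2,7)# 1/5 ✗
(3,1)# 1/5 ✗
(3,2)+ 5/8 ✓
(3,3)+ 3/7 ✓
(3,4)# 4/7 ✓
(3,5)# 5/7 ✓
(3,6)# 4/8 ✓
(3,7)+ 2/5 ✓
(4,1)+ 1/4 ✗
(4,2)# 4/7 ✓
(4,3)# 5/7 ✓
(4,4)# 6/7 ✓
(4,5)# 6/7 ✓
(4,6)# 4/8 ✓
(4,7)+ 3/5 ✓
(5,2)# 3/4 ✓
(5,3)# 4/4 ✓
(5,5)# 3/4 ✓
(5,6)+ 2/5 ✓
(5,7)+ 2/3 ✓
Unsatisfied: (2,7), (3,1), (4,1) — 3 in total.

3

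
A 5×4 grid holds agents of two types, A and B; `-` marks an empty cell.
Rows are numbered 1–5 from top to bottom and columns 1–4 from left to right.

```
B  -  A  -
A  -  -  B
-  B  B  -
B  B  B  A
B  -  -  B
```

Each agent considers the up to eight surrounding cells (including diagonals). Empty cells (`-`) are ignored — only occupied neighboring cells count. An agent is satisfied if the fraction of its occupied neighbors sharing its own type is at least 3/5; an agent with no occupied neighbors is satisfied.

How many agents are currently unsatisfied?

Row 1: (1,1)B 0/1 unhappy · (1,3)A 0/1 unhappy
Row 2: (2,1)A 0/2 unhappy · (2,4)B 1/2 unhappy
Row 3: (3,2)B 4/5 ok · (3,3)B 4/5 ok
Row 4: (4,1)B 3/3 ok · (4,2)B 5/5 ok · (4,3)B 4/5 ok · (4,4)A 0/3 unhappy
Row 5: (5,1)B 2/2 ok · (5,4)B 1/2 unhappy
Unsatisfied: (1,1), (1,3), (2,1), (2,4), (4,4), (5,4) — 6 in total.

6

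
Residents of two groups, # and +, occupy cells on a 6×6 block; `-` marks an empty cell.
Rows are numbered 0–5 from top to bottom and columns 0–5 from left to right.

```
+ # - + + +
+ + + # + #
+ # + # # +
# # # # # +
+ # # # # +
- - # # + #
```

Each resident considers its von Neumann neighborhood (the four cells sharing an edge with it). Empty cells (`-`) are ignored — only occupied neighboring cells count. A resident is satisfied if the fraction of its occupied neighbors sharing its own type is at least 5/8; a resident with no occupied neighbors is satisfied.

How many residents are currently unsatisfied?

(0,0)+ 1/2 not
(0,1)# 0/2 not
(0,3)+ 1/2 not
(0,4)+ 3/3 satisfied
(0,5)+ 1/2 not
(1,0)+ 3/3 satisfied
(1,1)+ 2/4 not
(1,2)+ 2/3 satisfied
(1,3)# 1/4 not
(1,4)+ 1/4 not
(1,5)# 0/3 not
(2,0)+ 1/3 not
(2,1)# 1/4 not
(2,2)+ 1/4 not
(2,3)# 3/4 satisfied
(2,4)# 2/4 not
(2,5)+ 1/3 not
(3,0)# 1/3 not
(3,1)# 4/4 satisfied
(3,2)# 3/4 satisfied
(3,3)# 4/4 satisfied
(3,4)# 3/4 satisfied
(3,5)+ 2/3 satisfied
(4,0)+ 0/2 not
(4,1)# 2/3 satisfied
(4,2)# 4/4 satisfied
(4,3)# 4/4 satisfied
(4,4)# 2/4 not
(4,5)+ 1/3 not
(5,2)# 2/2 satisfied
(5,3)# 2/3 satisfied
(5,4)+ 0/3 not
(5,5)# 0/2 not
Unsatisfied: (0,0), (0,1), (0,3), (0,5), (1,1), (1,3), (1,4), (1,5), (2,0), (2,1), (2,2), (2,4), (2,5), (3,0), (4,0), (4,4), (4,5), (5,4), (5,5) — 19 in total.

19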